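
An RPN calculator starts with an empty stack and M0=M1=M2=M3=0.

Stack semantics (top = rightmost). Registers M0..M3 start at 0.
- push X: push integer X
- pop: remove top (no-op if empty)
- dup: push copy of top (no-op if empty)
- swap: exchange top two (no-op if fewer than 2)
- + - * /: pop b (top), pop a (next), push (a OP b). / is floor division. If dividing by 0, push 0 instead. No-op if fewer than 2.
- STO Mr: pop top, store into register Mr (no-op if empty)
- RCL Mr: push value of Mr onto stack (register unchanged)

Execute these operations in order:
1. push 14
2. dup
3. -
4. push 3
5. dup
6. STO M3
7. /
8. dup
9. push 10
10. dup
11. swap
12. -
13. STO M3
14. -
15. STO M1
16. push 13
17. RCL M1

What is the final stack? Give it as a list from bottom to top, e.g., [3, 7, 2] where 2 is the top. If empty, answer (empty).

After op 1 (push 14): stack=[14] mem=[0,0,0,0]
After op 2 (dup): stack=[14,14] mem=[0,0,0,0]
After op 3 (-): stack=[0] mem=[0,0,0,0]
After op 4 (push 3): stack=[0,3] mem=[0,0,0,0]
After op 5 (dup): stack=[0,3,3] mem=[0,0,0,0]
After op 6 (STO M3): stack=[0,3] mem=[0,0,0,3]
After op 7 (/): stack=[0] mem=[0,0,0,3]
After op 8 (dup): stack=[0,0] mem=[0,0,0,3]
After op 9 (push 10): stack=[0,0,10] mem=[0,0,0,3]
After op 10 (dup): stack=[0,0,10,10] mem=[0,0,0,3]
After op 11 (swap): stack=[0,0,10,10] mem=[0,0,0,3]
After op 12 (-): stack=[0,0,0] mem=[0,0,0,3]
After op 13 (STO M3): stack=[0,0] mem=[0,0,0,0]
After op 14 (-): stack=[0] mem=[0,0,0,0]
After op 15 (STO M1): stack=[empty] mem=[0,0,0,0]
After op 16 (push 13): stack=[13] mem=[0,0,0,0]
After op 17 (RCL M1): stack=[13,0] mem=[0,0,0,0]

Answer: [13, 0]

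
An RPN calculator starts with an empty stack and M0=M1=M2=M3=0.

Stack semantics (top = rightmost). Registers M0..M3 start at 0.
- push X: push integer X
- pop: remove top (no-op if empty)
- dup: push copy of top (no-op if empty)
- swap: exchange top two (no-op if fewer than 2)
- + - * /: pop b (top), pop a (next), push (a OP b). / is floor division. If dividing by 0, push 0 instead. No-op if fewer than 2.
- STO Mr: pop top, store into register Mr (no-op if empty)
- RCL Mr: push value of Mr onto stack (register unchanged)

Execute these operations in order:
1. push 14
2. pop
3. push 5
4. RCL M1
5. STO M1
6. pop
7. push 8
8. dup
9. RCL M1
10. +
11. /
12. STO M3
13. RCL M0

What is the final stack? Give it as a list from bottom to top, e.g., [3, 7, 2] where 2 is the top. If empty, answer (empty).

Answer: [0]

Derivation:
After op 1 (push 14): stack=[14] mem=[0,0,0,0]
After op 2 (pop): stack=[empty] mem=[0,0,0,0]
After op 3 (push 5): stack=[5] mem=[0,0,0,0]
After op 4 (RCL M1): stack=[5,0] mem=[0,0,0,0]
After op 5 (STO M1): stack=[5] mem=[0,0,0,0]
After op 6 (pop): stack=[empty] mem=[0,0,0,0]
After op 7 (push 8): stack=[8] mem=[0,0,0,0]
After op 8 (dup): stack=[8,8] mem=[0,0,0,0]
After op 9 (RCL M1): stack=[8,8,0] mem=[0,0,0,0]
After op 10 (+): stack=[8,8] mem=[0,0,0,0]
After op 11 (/): stack=[1] mem=[0,0,0,0]
After op 12 (STO M3): stack=[empty] mem=[0,0,0,1]
After op 13 (RCL M0): stack=[0] mem=[0,0,0,1]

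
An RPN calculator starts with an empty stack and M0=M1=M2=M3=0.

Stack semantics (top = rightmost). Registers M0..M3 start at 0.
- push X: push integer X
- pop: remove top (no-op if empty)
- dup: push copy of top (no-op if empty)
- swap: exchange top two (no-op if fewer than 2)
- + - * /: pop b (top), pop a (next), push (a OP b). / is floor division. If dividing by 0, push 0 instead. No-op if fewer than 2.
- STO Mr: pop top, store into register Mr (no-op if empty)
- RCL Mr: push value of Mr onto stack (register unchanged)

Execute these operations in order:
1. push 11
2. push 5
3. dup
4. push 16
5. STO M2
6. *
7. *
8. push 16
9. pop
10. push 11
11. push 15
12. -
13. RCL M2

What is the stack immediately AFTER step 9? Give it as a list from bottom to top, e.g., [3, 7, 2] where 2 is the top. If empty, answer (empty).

After op 1 (push 11): stack=[11] mem=[0,0,0,0]
After op 2 (push 5): stack=[11,5] mem=[0,0,0,0]
After op 3 (dup): stack=[11,5,5] mem=[0,0,0,0]
After op 4 (push 16): stack=[11,5,5,16] mem=[0,0,0,0]
After op 5 (STO M2): stack=[11,5,5] mem=[0,0,16,0]
After op 6 (*): stack=[11,25] mem=[0,0,16,0]
After op 7 (*): stack=[275] mem=[0,0,16,0]
After op 8 (push 16): stack=[275,16] mem=[0,0,16,0]
After op 9 (pop): stack=[275] mem=[0,0,16,0]

[275]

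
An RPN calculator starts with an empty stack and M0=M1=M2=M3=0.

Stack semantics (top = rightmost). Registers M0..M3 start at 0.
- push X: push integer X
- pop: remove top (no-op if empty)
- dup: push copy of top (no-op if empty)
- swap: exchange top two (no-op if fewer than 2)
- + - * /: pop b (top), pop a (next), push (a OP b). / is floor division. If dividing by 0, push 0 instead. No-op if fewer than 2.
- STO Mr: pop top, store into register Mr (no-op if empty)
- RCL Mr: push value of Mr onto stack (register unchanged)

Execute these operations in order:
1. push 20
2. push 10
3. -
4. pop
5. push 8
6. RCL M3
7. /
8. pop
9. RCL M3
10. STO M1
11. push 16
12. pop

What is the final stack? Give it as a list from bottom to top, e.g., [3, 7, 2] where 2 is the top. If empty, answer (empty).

Answer: (empty)

Derivation:
After op 1 (push 20): stack=[20] mem=[0,0,0,0]
After op 2 (push 10): stack=[20,10] mem=[0,0,0,0]
After op 3 (-): stack=[10] mem=[0,0,0,0]
After op 4 (pop): stack=[empty] mem=[0,0,0,0]
After op 5 (push 8): stack=[8] mem=[0,0,0,0]
After op 6 (RCL M3): stack=[8,0] mem=[0,0,0,0]
After op 7 (/): stack=[0] mem=[0,0,0,0]
After op 8 (pop): stack=[empty] mem=[0,0,0,0]
After op 9 (RCL M3): stack=[0] mem=[0,0,0,0]
After op 10 (STO M1): stack=[empty] mem=[0,0,0,0]
After op 11 (push 16): stack=[16] mem=[0,0,0,0]
After op 12 (pop): stack=[empty] mem=[0,0,0,0]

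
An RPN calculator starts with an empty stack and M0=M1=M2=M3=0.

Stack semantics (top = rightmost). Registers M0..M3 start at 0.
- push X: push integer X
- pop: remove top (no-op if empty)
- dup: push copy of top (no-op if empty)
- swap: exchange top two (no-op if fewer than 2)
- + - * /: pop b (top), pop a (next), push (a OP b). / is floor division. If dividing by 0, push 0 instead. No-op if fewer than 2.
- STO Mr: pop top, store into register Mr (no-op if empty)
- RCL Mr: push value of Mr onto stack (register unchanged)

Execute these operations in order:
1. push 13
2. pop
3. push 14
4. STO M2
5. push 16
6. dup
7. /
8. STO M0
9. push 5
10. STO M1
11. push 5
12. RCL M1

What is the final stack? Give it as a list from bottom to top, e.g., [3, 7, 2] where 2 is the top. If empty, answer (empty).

After op 1 (push 13): stack=[13] mem=[0,0,0,0]
After op 2 (pop): stack=[empty] mem=[0,0,0,0]
After op 3 (push 14): stack=[14] mem=[0,0,0,0]
After op 4 (STO M2): stack=[empty] mem=[0,0,14,0]
After op 5 (push 16): stack=[16] mem=[0,0,14,0]
After op 6 (dup): stack=[16,16] mem=[0,0,14,0]
After op 7 (/): stack=[1] mem=[0,0,14,0]
After op 8 (STO M0): stack=[empty] mem=[1,0,14,0]
After op 9 (push 5): stack=[5] mem=[1,0,14,0]
After op 10 (STO M1): stack=[empty] mem=[1,5,14,0]
After op 11 (push 5): stack=[5] mem=[1,5,14,0]
After op 12 (RCL M1): stack=[5,5] mem=[1,5,14,0]

Answer: [5, 5]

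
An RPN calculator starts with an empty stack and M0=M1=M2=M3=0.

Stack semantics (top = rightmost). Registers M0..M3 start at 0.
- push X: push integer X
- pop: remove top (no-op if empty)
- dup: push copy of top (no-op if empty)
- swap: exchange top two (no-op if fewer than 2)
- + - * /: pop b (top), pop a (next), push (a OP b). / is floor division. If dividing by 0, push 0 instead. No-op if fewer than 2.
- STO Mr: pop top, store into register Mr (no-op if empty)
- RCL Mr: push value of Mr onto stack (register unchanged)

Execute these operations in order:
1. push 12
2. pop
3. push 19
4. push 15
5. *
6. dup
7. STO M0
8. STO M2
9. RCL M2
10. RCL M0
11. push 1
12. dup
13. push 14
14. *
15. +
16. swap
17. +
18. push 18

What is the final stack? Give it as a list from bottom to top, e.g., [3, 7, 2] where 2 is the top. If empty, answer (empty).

After op 1 (push 12): stack=[12] mem=[0,0,0,0]
After op 2 (pop): stack=[empty] mem=[0,0,0,0]
After op 3 (push 19): stack=[19] mem=[0,0,0,0]
After op 4 (push 15): stack=[19,15] mem=[0,0,0,0]
After op 5 (*): stack=[285] mem=[0,0,0,0]
After op 6 (dup): stack=[285,285] mem=[0,0,0,0]
After op 7 (STO M0): stack=[285] mem=[285,0,0,0]
After op 8 (STO M2): stack=[empty] mem=[285,0,285,0]
After op 9 (RCL M2): stack=[285] mem=[285,0,285,0]
After op 10 (RCL M0): stack=[285,285] mem=[285,0,285,0]
After op 11 (push 1): stack=[285,285,1] mem=[285,0,285,0]
After op 12 (dup): stack=[285,285,1,1] mem=[285,0,285,0]
After op 13 (push 14): stack=[285,285,1,1,14] mem=[285,0,285,0]
After op 14 (*): stack=[285,285,1,14] mem=[285,0,285,0]
After op 15 (+): stack=[285,285,15] mem=[285,0,285,0]
After op 16 (swap): stack=[285,15,285] mem=[285,0,285,0]
After op 17 (+): stack=[285,300] mem=[285,0,285,0]
After op 18 (push 18): stack=[285,300,18] mem=[285,0,285,0]

Answer: [285, 300, 18]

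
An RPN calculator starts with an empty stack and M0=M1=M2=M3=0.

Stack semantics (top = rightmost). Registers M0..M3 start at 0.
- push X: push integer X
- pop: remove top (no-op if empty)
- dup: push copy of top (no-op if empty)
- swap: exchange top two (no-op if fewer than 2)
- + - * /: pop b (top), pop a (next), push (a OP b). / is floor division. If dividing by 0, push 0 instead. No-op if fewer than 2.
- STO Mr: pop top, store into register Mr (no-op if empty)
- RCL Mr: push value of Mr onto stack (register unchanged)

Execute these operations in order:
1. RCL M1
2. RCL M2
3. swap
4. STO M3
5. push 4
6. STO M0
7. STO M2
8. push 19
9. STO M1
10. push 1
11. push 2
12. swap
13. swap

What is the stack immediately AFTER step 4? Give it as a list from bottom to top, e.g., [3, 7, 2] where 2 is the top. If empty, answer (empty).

After op 1 (RCL M1): stack=[0] mem=[0,0,0,0]
After op 2 (RCL M2): stack=[0,0] mem=[0,0,0,0]
After op 3 (swap): stack=[0,0] mem=[0,0,0,0]
After op 4 (STO M3): stack=[0] mem=[0,0,0,0]

[0]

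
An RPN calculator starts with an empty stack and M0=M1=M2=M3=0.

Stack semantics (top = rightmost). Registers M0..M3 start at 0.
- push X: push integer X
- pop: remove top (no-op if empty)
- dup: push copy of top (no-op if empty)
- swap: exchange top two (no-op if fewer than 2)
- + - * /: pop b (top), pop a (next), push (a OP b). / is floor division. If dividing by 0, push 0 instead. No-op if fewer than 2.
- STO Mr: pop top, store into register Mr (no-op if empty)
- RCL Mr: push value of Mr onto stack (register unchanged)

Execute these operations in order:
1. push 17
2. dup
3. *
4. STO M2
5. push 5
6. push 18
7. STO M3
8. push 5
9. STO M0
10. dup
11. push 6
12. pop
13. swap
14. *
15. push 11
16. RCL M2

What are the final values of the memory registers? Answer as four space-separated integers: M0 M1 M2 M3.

After op 1 (push 17): stack=[17] mem=[0,0,0,0]
After op 2 (dup): stack=[17,17] mem=[0,0,0,0]
After op 3 (*): stack=[289] mem=[0,0,0,0]
After op 4 (STO M2): stack=[empty] mem=[0,0,289,0]
After op 5 (push 5): stack=[5] mem=[0,0,289,0]
After op 6 (push 18): stack=[5,18] mem=[0,0,289,0]
After op 7 (STO M3): stack=[5] mem=[0,0,289,18]
After op 8 (push 5): stack=[5,5] mem=[0,0,289,18]
After op 9 (STO M0): stack=[5] mem=[5,0,289,18]
After op 10 (dup): stack=[5,5] mem=[5,0,289,18]
After op 11 (push 6): stack=[5,5,6] mem=[5,0,289,18]
After op 12 (pop): stack=[5,5] mem=[5,0,289,18]
After op 13 (swap): stack=[5,5] mem=[5,0,289,18]
After op 14 (*): stack=[25] mem=[5,0,289,18]
After op 15 (push 11): stack=[25,11] mem=[5,0,289,18]
After op 16 (RCL M2): stack=[25,11,289] mem=[5,0,289,18]

Answer: 5 0 289 18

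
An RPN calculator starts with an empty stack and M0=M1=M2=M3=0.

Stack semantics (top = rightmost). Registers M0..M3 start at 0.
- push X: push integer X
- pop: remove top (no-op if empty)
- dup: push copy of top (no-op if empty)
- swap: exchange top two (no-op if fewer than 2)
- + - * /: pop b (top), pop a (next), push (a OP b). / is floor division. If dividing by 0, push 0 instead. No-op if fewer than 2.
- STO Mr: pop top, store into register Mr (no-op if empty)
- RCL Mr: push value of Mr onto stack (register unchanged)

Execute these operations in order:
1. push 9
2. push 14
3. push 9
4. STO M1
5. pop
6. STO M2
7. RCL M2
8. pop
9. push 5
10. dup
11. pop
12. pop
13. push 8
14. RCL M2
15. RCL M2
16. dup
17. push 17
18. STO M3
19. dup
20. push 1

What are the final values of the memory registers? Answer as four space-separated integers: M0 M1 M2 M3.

Answer: 0 9 9 17

Derivation:
After op 1 (push 9): stack=[9] mem=[0,0,0,0]
After op 2 (push 14): stack=[9,14] mem=[0,0,0,0]
After op 3 (push 9): stack=[9,14,9] mem=[0,0,0,0]
After op 4 (STO M1): stack=[9,14] mem=[0,9,0,0]
After op 5 (pop): stack=[9] mem=[0,9,0,0]
After op 6 (STO M2): stack=[empty] mem=[0,9,9,0]
After op 7 (RCL M2): stack=[9] mem=[0,9,9,0]
After op 8 (pop): stack=[empty] mem=[0,9,9,0]
After op 9 (push 5): stack=[5] mem=[0,9,9,0]
After op 10 (dup): stack=[5,5] mem=[0,9,9,0]
After op 11 (pop): stack=[5] mem=[0,9,9,0]
After op 12 (pop): stack=[empty] mem=[0,9,9,0]
After op 13 (push 8): stack=[8] mem=[0,9,9,0]
After op 14 (RCL M2): stack=[8,9] mem=[0,9,9,0]
After op 15 (RCL M2): stack=[8,9,9] mem=[0,9,9,0]
After op 16 (dup): stack=[8,9,9,9] mem=[0,9,9,0]
After op 17 (push 17): stack=[8,9,9,9,17] mem=[0,9,9,0]
After op 18 (STO M3): stack=[8,9,9,9] mem=[0,9,9,17]
After op 19 (dup): stack=[8,9,9,9,9] mem=[0,9,9,17]
After op 20 (push 1): stack=[8,9,9,9,9,1] mem=[0,9,9,17]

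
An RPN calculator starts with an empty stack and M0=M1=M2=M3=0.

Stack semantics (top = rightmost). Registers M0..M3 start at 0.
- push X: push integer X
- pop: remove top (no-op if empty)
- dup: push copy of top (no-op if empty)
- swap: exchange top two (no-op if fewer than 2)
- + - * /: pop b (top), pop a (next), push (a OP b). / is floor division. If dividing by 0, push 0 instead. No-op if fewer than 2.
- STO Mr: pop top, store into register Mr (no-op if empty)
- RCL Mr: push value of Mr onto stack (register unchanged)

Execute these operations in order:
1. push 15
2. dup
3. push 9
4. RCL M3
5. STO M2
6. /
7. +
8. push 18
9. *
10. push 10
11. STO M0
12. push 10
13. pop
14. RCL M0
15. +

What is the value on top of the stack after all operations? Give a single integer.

Answer: 298

Derivation:
After op 1 (push 15): stack=[15] mem=[0,0,0,0]
After op 2 (dup): stack=[15,15] mem=[0,0,0,0]
After op 3 (push 9): stack=[15,15,9] mem=[0,0,0,0]
After op 4 (RCL M3): stack=[15,15,9,0] mem=[0,0,0,0]
After op 5 (STO M2): stack=[15,15,9] mem=[0,0,0,0]
After op 6 (/): stack=[15,1] mem=[0,0,0,0]
After op 7 (+): stack=[16] mem=[0,0,0,0]
After op 8 (push 18): stack=[16,18] mem=[0,0,0,0]
After op 9 (*): stack=[288] mem=[0,0,0,0]
After op 10 (push 10): stack=[288,10] mem=[0,0,0,0]
After op 11 (STO M0): stack=[288] mem=[10,0,0,0]
After op 12 (push 10): stack=[288,10] mem=[10,0,0,0]
After op 13 (pop): stack=[288] mem=[10,0,0,0]
After op 14 (RCL M0): stack=[288,10] mem=[10,0,0,0]
After op 15 (+): stack=[298] mem=[10,0,0,0]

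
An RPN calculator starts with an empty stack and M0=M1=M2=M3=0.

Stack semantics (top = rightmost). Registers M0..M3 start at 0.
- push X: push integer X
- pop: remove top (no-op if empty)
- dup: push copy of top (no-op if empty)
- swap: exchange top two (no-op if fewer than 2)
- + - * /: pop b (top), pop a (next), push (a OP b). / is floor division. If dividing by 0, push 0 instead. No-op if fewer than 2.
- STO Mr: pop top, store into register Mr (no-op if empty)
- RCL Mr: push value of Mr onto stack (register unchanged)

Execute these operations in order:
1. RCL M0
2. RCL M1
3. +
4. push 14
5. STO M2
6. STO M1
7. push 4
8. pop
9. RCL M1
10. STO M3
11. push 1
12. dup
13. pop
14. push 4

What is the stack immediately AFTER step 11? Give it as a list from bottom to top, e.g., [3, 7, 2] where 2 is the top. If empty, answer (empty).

After op 1 (RCL M0): stack=[0] mem=[0,0,0,0]
After op 2 (RCL M1): stack=[0,0] mem=[0,0,0,0]
After op 3 (+): stack=[0] mem=[0,0,0,0]
After op 4 (push 14): stack=[0,14] mem=[0,0,0,0]
After op 5 (STO M2): stack=[0] mem=[0,0,14,0]
After op 6 (STO M1): stack=[empty] mem=[0,0,14,0]
After op 7 (push 4): stack=[4] mem=[0,0,14,0]
After op 8 (pop): stack=[empty] mem=[0,0,14,0]
After op 9 (RCL M1): stack=[0] mem=[0,0,14,0]
After op 10 (STO M3): stack=[empty] mem=[0,0,14,0]
After op 11 (push 1): stack=[1] mem=[0,0,14,0]

[1]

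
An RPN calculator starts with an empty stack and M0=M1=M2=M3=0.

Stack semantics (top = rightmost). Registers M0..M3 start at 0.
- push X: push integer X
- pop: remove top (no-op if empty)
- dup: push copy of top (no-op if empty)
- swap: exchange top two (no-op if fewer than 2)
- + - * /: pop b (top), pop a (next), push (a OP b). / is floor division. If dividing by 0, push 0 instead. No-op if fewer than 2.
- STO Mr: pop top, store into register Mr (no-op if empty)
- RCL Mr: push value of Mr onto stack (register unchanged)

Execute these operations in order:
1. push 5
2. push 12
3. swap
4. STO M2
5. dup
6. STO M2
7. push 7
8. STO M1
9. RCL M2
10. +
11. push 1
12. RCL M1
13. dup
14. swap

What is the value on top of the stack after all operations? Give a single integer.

After op 1 (push 5): stack=[5] mem=[0,0,0,0]
After op 2 (push 12): stack=[5,12] mem=[0,0,0,0]
After op 3 (swap): stack=[12,5] mem=[0,0,0,0]
After op 4 (STO M2): stack=[12] mem=[0,0,5,0]
After op 5 (dup): stack=[12,12] mem=[0,0,5,0]
After op 6 (STO M2): stack=[12] mem=[0,0,12,0]
After op 7 (push 7): stack=[12,7] mem=[0,0,12,0]
After op 8 (STO M1): stack=[12] mem=[0,7,12,0]
After op 9 (RCL M2): stack=[12,12] mem=[0,7,12,0]
After op 10 (+): stack=[24] mem=[0,7,12,0]
After op 11 (push 1): stack=[24,1] mem=[0,7,12,0]
After op 12 (RCL M1): stack=[24,1,7] mem=[0,7,12,0]
After op 13 (dup): stack=[24,1,7,7] mem=[0,7,12,0]
After op 14 (swap): stack=[24,1,7,7] mem=[0,7,12,0]

Answer: 7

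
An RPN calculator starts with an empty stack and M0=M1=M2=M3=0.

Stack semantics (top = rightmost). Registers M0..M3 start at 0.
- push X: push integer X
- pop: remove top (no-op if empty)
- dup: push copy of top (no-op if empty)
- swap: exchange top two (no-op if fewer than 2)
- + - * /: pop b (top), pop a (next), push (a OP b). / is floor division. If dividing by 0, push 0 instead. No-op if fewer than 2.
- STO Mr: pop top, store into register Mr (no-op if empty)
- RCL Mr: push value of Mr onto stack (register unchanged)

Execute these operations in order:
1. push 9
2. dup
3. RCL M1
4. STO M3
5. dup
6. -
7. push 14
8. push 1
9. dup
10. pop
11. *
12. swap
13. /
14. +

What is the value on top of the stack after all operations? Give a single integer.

Answer: 9

Derivation:
After op 1 (push 9): stack=[9] mem=[0,0,0,0]
After op 2 (dup): stack=[9,9] mem=[0,0,0,0]
After op 3 (RCL M1): stack=[9,9,0] mem=[0,0,0,0]
After op 4 (STO M3): stack=[9,9] mem=[0,0,0,0]
After op 5 (dup): stack=[9,9,9] mem=[0,0,0,0]
After op 6 (-): stack=[9,0] mem=[0,0,0,0]
After op 7 (push 14): stack=[9,0,14] mem=[0,0,0,0]
After op 8 (push 1): stack=[9,0,14,1] mem=[0,0,0,0]
After op 9 (dup): stack=[9,0,14,1,1] mem=[0,0,0,0]
After op 10 (pop): stack=[9,0,14,1] mem=[0,0,0,0]
After op 11 (*): stack=[9,0,14] mem=[0,0,0,0]
After op 12 (swap): stack=[9,14,0] mem=[0,0,0,0]
After op 13 (/): stack=[9,0] mem=[0,0,0,0]
After op 14 (+): stack=[9] mem=[0,0,0,0]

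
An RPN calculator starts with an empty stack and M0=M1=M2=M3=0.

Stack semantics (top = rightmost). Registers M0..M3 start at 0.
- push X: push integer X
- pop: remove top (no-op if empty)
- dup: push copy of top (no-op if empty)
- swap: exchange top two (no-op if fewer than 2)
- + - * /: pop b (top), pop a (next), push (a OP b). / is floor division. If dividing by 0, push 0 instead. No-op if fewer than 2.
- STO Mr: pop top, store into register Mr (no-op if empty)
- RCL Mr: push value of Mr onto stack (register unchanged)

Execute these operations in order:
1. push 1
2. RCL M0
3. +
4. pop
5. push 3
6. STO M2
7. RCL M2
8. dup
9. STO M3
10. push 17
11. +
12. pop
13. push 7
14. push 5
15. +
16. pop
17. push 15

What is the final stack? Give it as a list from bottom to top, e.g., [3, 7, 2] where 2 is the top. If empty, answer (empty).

After op 1 (push 1): stack=[1] mem=[0,0,0,0]
After op 2 (RCL M0): stack=[1,0] mem=[0,0,0,0]
After op 3 (+): stack=[1] mem=[0,0,0,0]
After op 4 (pop): stack=[empty] mem=[0,0,0,0]
After op 5 (push 3): stack=[3] mem=[0,0,0,0]
After op 6 (STO M2): stack=[empty] mem=[0,0,3,0]
After op 7 (RCL M2): stack=[3] mem=[0,0,3,0]
After op 8 (dup): stack=[3,3] mem=[0,0,3,0]
After op 9 (STO M3): stack=[3] mem=[0,0,3,3]
After op 10 (push 17): stack=[3,17] mem=[0,0,3,3]
After op 11 (+): stack=[20] mem=[0,0,3,3]
After op 12 (pop): stack=[empty] mem=[0,0,3,3]
After op 13 (push 7): stack=[7] mem=[0,0,3,3]
After op 14 (push 5): stack=[7,5] mem=[0,0,3,3]
After op 15 (+): stack=[12] mem=[0,0,3,3]
After op 16 (pop): stack=[empty] mem=[0,0,3,3]
After op 17 (push 15): stack=[15] mem=[0,0,3,3]

Answer: [15]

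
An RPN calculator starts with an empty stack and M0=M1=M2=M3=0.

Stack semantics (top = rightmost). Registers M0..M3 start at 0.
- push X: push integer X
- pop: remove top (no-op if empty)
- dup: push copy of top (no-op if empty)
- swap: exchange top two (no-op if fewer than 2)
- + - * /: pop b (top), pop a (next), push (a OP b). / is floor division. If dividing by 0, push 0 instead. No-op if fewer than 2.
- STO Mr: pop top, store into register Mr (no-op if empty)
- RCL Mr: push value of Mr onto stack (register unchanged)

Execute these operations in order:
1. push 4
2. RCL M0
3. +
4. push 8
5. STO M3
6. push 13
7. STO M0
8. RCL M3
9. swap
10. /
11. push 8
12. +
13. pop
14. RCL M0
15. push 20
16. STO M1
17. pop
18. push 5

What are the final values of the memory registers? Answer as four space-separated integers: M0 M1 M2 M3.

Answer: 13 20 0 8

Derivation:
After op 1 (push 4): stack=[4] mem=[0,0,0,0]
After op 2 (RCL M0): stack=[4,0] mem=[0,0,0,0]
After op 3 (+): stack=[4] mem=[0,0,0,0]
After op 4 (push 8): stack=[4,8] mem=[0,0,0,0]
After op 5 (STO M3): stack=[4] mem=[0,0,0,8]
After op 6 (push 13): stack=[4,13] mem=[0,0,0,8]
After op 7 (STO M0): stack=[4] mem=[13,0,0,8]
After op 8 (RCL M3): stack=[4,8] mem=[13,0,0,8]
After op 9 (swap): stack=[8,4] mem=[13,0,0,8]
After op 10 (/): stack=[2] mem=[13,0,0,8]
After op 11 (push 8): stack=[2,8] mem=[13,0,0,8]
After op 12 (+): stack=[10] mem=[13,0,0,8]
After op 13 (pop): stack=[empty] mem=[13,0,0,8]
After op 14 (RCL M0): stack=[13] mem=[13,0,0,8]
After op 15 (push 20): stack=[13,20] mem=[13,0,0,8]
After op 16 (STO M1): stack=[13] mem=[13,20,0,8]
After op 17 (pop): stack=[empty] mem=[13,20,0,8]
After op 18 (push 5): stack=[5] mem=[13,20,0,8]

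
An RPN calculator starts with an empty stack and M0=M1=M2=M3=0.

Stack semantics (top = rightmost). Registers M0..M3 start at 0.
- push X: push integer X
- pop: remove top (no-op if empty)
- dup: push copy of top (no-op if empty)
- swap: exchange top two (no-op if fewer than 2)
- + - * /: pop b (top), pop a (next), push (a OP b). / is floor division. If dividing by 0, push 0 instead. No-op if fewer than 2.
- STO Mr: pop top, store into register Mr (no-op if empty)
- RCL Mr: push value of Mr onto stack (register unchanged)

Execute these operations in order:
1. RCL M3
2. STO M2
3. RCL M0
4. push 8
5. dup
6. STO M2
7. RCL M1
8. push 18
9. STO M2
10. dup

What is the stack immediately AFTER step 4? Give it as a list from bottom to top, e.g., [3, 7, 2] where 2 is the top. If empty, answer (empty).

After op 1 (RCL M3): stack=[0] mem=[0,0,0,0]
After op 2 (STO M2): stack=[empty] mem=[0,0,0,0]
After op 3 (RCL M0): stack=[0] mem=[0,0,0,0]
After op 4 (push 8): stack=[0,8] mem=[0,0,0,0]

[0, 8]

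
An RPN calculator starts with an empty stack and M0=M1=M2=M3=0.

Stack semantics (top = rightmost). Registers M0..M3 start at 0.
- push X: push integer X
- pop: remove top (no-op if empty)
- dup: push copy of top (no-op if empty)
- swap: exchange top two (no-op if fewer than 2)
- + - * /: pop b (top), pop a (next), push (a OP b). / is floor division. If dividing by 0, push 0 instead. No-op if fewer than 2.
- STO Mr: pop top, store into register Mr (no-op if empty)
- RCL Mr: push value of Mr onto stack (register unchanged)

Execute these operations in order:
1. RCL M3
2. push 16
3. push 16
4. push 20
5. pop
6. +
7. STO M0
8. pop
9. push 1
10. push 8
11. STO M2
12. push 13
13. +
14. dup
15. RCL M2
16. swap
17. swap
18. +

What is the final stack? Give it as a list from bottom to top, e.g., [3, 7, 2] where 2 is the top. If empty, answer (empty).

After op 1 (RCL M3): stack=[0] mem=[0,0,0,0]
After op 2 (push 16): stack=[0,16] mem=[0,0,0,0]
After op 3 (push 16): stack=[0,16,16] mem=[0,0,0,0]
After op 4 (push 20): stack=[0,16,16,20] mem=[0,0,0,0]
After op 5 (pop): stack=[0,16,16] mem=[0,0,0,0]
After op 6 (+): stack=[0,32] mem=[0,0,0,0]
After op 7 (STO M0): stack=[0] mem=[32,0,0,0]
After op 8 (pop): stack=[empty] mem=[32,0,0,0]
After op 9 (push 1): stack=[1] mem=[32,0,0,0]
After op 10 (push 8): stack=[1,8] mem=[32,0,0,0]
After op 11 (STO M2): stack=[1] mem=[32,0,8,0]
After op 12 (push 13): stack=[1,13] mem=[32,0,8,0]
After op 13 (+): stack=[14] mem=[32,0,8,0]
After op 14 (dup): stack=[14,14] mem=[32,0,8,0]
After op 15 (RCL M2): stack=[14,14,8] mem=[32,0,8,0]
After op 16 (swap): stack=[14,8,14] mem=[32,0,8,0]
After op 17 (swap): stack=[14,14,8] mem=[32,0,8,0]
After op 18 (+): stack=[14,22] mem=[32,0,8,0]

Answer: [14, 22]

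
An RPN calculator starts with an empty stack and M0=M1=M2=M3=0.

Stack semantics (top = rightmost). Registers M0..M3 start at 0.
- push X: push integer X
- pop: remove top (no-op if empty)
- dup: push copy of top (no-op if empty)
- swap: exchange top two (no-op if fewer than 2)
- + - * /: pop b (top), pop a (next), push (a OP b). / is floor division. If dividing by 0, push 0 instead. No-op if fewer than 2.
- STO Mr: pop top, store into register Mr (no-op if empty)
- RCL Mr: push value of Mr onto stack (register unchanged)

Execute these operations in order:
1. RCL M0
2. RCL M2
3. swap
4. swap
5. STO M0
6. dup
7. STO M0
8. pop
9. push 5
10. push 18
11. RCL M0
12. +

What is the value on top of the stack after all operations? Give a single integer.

After op 1 (RCL M0): stack=[0] mem=[0,0,0,0]
After op 2 (RCL M2): stack=[0,0] mem=[0,0,0,0]
After op 3 (swap): stack=[0,0] mem=[0,0,0,0]
After op 4 (swap): stack=[0,0] mem=[0,0,0,0]
After op 5 (STO M0): stack=[0] mem=[0,0,0,0]
After op 6 (dup): stack=[0,0] mem=[0,0,0,0]
After op 7 (STO M0): stack=[0] mem=[0,0,0,0]
After op 8 (pop): stack=[empty] mem=[0,0,0,0]
After op 9 (push 5): stack=[5] mem=[0,0,0,0]
After op 10 (push 18): stack=[5,18] mem=[0,0,0,0]
After op 11 (RCL M0): stack=[5,18,0] mem=[0,0,0,0]
After op 12 (+): stack=[5,18] mem=[0,0,0,0]

Answer: 18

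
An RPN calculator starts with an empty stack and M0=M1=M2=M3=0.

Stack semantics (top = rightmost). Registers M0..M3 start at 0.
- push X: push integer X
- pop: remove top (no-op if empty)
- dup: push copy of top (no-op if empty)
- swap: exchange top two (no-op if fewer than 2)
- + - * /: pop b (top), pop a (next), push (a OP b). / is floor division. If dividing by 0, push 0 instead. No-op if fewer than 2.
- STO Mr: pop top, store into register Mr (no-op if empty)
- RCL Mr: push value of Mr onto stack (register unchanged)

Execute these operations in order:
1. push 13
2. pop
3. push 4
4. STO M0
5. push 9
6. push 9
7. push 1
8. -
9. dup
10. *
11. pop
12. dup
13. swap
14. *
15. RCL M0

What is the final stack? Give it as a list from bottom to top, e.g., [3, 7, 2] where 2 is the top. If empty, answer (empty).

Answer: [81, 4]

Derivation:
After op 1 (push 13): stack=[13] mem=[0,0,0,0]
After op 2 (pop): stack=[empty] mem=[0,0,0,0]
After op 3 (push 4): stack=[4] mem=[0,0,0,0]
After op 4 (STO M0): stack=[empty] mem=[4,0,0,0]
After op 5 (push 9): stack=[9] mem=[4,0,0,0]
After op 6 (push 9): stack=[9,9] mem=[4,0,0,0]
After op 7 (push 1): stack=[9,9,1] mem=[4,0,0,0]
After op 8 (-): stack=[9,8] mem=[4,0,0,0]
After op 9 (dup): stack=[9,8,8] mem=[4,0,0,0]
After op 10 (*): stack=[9,64] mem=[4,0,0,0]
After op 11 (pop): stack=[9] mem=[4,0,0,0]
After op 12 (dup): stack=[9,9] mem=[4,0,0,0]
After op 13 (swap): stack=[9,9] mem=[4,0,0,0]
After op 14 (*): stack=[81] mem=[4,0,0,0]
After op 15 (RCL M0): stack=[81,4] mem=[4,0,0,0]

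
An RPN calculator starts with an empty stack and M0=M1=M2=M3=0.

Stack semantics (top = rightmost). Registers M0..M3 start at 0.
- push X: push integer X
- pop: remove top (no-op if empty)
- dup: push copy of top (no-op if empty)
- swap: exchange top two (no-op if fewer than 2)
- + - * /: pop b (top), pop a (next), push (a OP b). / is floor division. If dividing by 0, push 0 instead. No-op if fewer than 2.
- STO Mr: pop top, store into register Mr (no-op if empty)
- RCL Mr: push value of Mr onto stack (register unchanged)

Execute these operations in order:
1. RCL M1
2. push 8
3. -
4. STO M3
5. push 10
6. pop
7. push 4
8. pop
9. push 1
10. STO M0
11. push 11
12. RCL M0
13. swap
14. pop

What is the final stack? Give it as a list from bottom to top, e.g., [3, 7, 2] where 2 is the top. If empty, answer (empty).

After op 1 (RCL M1): stack=[0] mem=[0,0,0,0]
After op 2 (push 8): stack=[0,8] mem=[0,0,0,0]
After op 3 (-): stack=[-8] mem=[0,0,0,0]
After op 4 (STO M3): stack=[empty] mem=[0,0,0,-8]
After op 5 (push 10): stack=[10] mem=[0,0,0,-8]
After op 6 (pop): stack=[empty] mem=[0,0,0,-8]
After op 7 (push 4): stack=[4] mem=[0,0,0,-8]
After op 8 (pop): stack=[empty] mem=[0,0,0,-8]
After op 9 (push 1): stack=[1] mem=[0,0,0,-8]
After op 10 (STO M0): stack=[empty] mem=[1,0,0,-8]
After op 11 (push 11): stack=[11] mem=[1,0,0,-8]
After op 12 (RCL M0): stack=[11,1] mem=[1,0,0,-8]
After op 13 (swap): stack=[1,11] mem=[1,0,0,-8]
After op 14 (pop): stack=[1] mem=[1,0,0,-8]

Answer: [1]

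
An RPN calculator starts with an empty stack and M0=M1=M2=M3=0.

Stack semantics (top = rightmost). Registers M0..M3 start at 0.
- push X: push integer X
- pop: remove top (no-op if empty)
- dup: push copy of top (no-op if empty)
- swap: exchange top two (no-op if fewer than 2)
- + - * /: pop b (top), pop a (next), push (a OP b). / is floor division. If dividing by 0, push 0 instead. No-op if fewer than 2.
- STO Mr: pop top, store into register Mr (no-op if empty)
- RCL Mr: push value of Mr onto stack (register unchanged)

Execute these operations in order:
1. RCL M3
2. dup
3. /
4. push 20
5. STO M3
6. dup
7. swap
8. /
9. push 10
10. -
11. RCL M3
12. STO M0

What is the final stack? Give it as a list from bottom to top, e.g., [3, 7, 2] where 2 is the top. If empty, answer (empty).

After op 1 (RCL M3): stack=[0] mem=[0,0,0,0]
After op 2 (dup): stack=[0,0] mem=[0,0,0,0]
After op 3 (/): stack=[0] mem=[0,0,0,0]
After op 4 (push 20): stack=[0,20] mem=[0,0,0,0]
After op 5 (STO M3): stack=[0] mem=[0,0,0,20]
After op 6 (dup): stack=[0,0] mem=[0,0,0,20]
After op 7 (swap): stack=[0,0] mem=[0,0,0,20]
After op 8 (/): stack=[0] mem=[0,0,0,20]
After op 9 (push 10): stack=[0,10] mem=[0,0,0,20]
After op 10 (-): stack=[-10] mem=[0,0,0,20]
After op 11 (RCL M3): stack=[-10,20] mem=[0,0,0,20]
After op 12 (STO M0): stack=[-10] mem=[20,0,0,20]

Answer: [-10]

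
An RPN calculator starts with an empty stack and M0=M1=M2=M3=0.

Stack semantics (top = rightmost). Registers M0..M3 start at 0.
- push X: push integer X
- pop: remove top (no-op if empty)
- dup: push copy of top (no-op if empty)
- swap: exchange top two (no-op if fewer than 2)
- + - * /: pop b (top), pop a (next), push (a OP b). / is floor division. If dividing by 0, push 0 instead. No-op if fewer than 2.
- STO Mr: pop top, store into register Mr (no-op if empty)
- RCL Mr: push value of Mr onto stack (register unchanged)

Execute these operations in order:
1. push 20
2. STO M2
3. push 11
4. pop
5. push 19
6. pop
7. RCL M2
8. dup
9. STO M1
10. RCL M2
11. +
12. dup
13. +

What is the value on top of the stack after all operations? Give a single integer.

After op 1 (push 20): stack=[20] mem=[0,0,0,0]
After op 2 (STO M2): stack=[empty] mem=[0,0,20,0]
After op 3 (push 11): stack=[11] mem=[0,0,20,0]
After op 4 (pop): stack=[empty] mem=[0,0,20,0]
After op 5 (push 19): stack=[19] mem=[0,0,20,0]
After op 6 (pop): stack=[empty] mem=[0,0,20,0]
After op 7 (RCL M2): stack=[20] mem=[0,0,20,0]
After op 8 (dup): stack=[20,20] mem=[0,0,20,0]
After op 9 (STO M1): stack=[20] mem=[0,20,20,0]
After op 10 (RCL M2): stack=[20,20] mem=[0,20,20,0]
After op 11 (+): stack=[40] mem=[0,20,20,0]
After op 12 (dup): stack=[40,40] mem=[0,20,20,0]
After op 13 (+): stack=[80] mem=[0,20,20,0]

Answer: 80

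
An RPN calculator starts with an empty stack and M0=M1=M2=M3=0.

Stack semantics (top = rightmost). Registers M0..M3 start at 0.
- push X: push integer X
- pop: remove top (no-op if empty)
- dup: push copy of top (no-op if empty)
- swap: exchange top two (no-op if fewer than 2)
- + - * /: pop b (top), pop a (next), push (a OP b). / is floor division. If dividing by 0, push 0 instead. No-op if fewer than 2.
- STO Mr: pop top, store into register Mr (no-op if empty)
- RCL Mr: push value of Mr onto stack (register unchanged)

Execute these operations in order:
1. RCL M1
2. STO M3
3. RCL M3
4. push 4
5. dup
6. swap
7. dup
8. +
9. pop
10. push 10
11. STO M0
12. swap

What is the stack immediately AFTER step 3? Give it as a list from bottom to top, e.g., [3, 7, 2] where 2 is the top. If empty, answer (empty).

After op 1 (RCL M1): stack=[0] mem=[0,0,0,0]
After op 2 (STO M3): stack=[empty] mem=[0,0,0,0]
After op 3 (RCL M3): stack=[0] mem=[0,0,0,0]

[0]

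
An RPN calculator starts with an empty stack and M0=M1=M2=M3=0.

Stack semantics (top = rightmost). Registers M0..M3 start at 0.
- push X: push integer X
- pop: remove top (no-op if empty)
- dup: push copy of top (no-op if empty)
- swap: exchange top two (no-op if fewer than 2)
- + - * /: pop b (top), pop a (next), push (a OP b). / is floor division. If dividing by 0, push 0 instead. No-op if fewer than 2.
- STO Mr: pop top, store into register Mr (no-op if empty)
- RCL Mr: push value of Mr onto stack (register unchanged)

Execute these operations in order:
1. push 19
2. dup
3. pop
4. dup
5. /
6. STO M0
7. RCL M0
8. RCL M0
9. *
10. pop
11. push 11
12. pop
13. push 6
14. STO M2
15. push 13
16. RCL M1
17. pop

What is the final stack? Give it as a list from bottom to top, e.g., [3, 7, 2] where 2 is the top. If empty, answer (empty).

After op 1 (push 19): stack=[19] mem=[0,0,0,0]
After op 2 (dup): stack=[19,19] mem=[0,0,0,0]
After op 3 (pop): stack=[19] mem=[0,0,0,0]
After op 4 (dup): stack=[19,19] mem=[0,0,0,0]
After op 5 (/): stack=[1] mem=[0,0,0,0]
After op 6 (STO M0): stack=[empty] mem=[1,0,0,0]
After op 7 (RCL M0): stack=[1] mem=[1,0,0,0]
After op 8 (RCL M0): stack=[1,1] mem=[1,0,0,0]
After op 9 (*): stack=[1] mem=[1,0,0,0]
After op 10 (pop): stack=[empty] mem=[1,0,0,0]
After op 11 (push 11): stack=[11] mem=[1,0,0,0]
After op 12 (pop): stack=[empty] mem=[1,0,0,0]
After op 13 (push 6): stack=[6] mem=[1,0,0,0]
After op 14 (STO M2): stack=[empty] mem=[1,0,6,0]
After op 15 (push 13): stack=[13] mem=[1,0,6,0]
After op 16 (RCL M1): stack=[13,0] mem=[1,0,6,0]
After op 17 (pop): stack=[13] mem=[1,0,6,0]

Answer: [13]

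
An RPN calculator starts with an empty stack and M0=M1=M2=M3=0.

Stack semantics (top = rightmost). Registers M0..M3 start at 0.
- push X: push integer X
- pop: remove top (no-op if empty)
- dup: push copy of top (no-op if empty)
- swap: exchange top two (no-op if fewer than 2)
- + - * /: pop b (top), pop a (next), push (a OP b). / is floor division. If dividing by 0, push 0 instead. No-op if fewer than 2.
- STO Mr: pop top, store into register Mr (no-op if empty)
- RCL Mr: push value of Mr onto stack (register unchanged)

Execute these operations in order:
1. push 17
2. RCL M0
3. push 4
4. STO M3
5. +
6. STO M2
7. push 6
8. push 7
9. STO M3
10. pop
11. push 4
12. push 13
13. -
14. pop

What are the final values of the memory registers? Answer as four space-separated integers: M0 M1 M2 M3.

Answer: 0 0 17 7

Derivation:
After op 1 (push 17): stack=[17] mem=[0,0,0,0]
After op 2 (RCL M0): stack=[17,0] mem=[0,0,0,0]
After op 3 (push 4): stack=[17,0,4] mem=[0,0,0,0]
After op 4 (STO M3): stack=[17,0] mem=[0,0,0,4]
After op 5 (+): stack=[17] mem=[0,0,0,4]
After op 6 (STO M2): stack=[empty] mem=[0,0,17,4]
After op 7 (push 6): stack=[6] mem=[0,0,17,4]
After op 8 (push 7): stack=[6,7] mem=[0,0,17,4]
After op 9 (STO M3): stack=[6] mem=[0,0,17,7]
After op 10 (pop): stack=[empty] mem=[0,0,17,7]
After op 11 (push 4): stack=[4] mem=[0,0,17,7]
After op 12 (push 13): stack=[4,13] mem=[0,0,17,7]
After op 13 (-): stack=[-9] mem=[0,0,17,7]
After op 14 (pop): stack=[empty] mem=[0,0,17,7]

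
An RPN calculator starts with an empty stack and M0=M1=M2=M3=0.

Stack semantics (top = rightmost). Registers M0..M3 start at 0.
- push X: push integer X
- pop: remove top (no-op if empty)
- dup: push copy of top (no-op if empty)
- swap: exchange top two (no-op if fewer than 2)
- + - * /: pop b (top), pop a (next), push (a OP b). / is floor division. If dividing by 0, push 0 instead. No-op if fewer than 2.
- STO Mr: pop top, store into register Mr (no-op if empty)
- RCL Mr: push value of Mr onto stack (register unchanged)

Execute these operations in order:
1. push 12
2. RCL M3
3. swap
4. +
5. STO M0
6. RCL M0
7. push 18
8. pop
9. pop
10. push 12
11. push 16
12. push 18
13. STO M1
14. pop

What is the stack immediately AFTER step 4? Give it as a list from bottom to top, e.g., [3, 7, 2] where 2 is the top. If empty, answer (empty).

After op 1 (push 12): stack=[12] mem=[0,0,0,0]
After op 2 (RCL M3): stack=[12,0] mem=[0,0,0,0]
After op 3 (swap): stack=[0,12] mem=[0,0,0,0]
After op 4 (+): stack=[12] mem=[0,0,0,0]

[12]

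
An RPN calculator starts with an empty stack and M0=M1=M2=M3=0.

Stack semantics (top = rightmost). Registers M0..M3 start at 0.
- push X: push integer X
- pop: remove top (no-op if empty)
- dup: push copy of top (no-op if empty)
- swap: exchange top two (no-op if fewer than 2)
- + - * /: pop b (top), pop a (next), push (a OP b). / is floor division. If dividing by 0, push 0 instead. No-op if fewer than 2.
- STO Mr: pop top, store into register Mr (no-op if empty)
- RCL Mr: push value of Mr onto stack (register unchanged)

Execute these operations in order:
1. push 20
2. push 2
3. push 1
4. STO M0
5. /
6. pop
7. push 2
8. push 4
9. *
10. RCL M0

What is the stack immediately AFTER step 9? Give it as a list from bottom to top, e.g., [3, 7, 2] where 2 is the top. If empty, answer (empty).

After op 1 (push 20): stack=[20] mem=[0,0,0,0]
After op 2 (push 2): stack=[20,2] mem=[0,0,0,0]
After op 3 (push 1): stack=[20,2,1] mem=[0,0,0,0]
After op 4 (STO M0): stack=[20,2] mem=[1,0,0,0]
After op 5 (/): stack=[10] mem=[1,0,0,0]
After op 6 (pop): stack=[empty] mem=[1,0,0,0]
After op 7 (push 2): stack=[2] mem=[1,0,0,0]
After op 8 (push 4): stack=[2,4] mem=[1,0,0,0]
After op 9 (*): stack=[8] mem=[1,0,0,0]

[8]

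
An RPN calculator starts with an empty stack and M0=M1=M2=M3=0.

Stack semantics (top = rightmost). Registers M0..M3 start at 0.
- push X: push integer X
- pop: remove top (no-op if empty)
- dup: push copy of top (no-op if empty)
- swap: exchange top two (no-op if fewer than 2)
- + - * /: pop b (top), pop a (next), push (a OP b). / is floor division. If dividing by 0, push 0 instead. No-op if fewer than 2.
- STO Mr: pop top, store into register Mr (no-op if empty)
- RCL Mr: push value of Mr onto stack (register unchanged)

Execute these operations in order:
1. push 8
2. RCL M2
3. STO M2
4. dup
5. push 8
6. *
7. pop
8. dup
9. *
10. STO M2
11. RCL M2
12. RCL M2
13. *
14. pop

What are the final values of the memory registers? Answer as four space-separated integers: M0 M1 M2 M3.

Answer: 0 0 64 0

Derivation:
After op 1 (push 8): stack=[8] mem=[0,0,0,0]
After op 2 (RCL M2): stack=[8,0] mem=[0,0,0,0]
After op 3 (STO M2): stack=[8] mem=[0,0,0,0]
After op 4 (dup): stack=[8,8] mem=[0,0,0,0]
After op 5 (push 8): stack=[8,8,8] mem=[0,0,0,0]
After op 6 (*): stack=[8,64] mem=[0,0,0,0]
After op 7 (pop): stack=[8] mem=[0,0,0,0]
After op 8 (dup): stack=[8,8] mem=[0,0,0,0]
After op 9 (*): stack=[64] mem=[0,0,0,0]
After op 10 (STO M2): stack=[empty] mem=[0,0,64,0]
After op 11 (RCL M2): stack=[64] mem=[0,0,64,0]
After op 12 (RCL M2): stack=[64,64] mem=[0,0,64,0]
After op 13 (*): stack=[4096] mem=[0,0,64,0]
After op 14 (pop): stack=[empty] mem=[0,0,64,0]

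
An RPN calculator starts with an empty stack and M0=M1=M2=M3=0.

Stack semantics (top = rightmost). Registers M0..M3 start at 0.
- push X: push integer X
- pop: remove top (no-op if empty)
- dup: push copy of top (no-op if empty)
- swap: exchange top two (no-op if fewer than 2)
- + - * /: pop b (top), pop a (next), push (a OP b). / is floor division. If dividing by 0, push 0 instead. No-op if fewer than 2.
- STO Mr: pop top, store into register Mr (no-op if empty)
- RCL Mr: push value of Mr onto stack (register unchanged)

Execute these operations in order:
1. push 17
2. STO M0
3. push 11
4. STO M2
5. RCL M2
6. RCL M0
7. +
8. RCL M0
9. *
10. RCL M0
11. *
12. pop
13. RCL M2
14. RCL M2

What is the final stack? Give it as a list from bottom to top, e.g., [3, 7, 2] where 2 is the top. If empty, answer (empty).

Answer: [11, 11]

Derivation:
After op 1 (push 17): stack=[17] mem=[0,0,0,0]
After op 2 (STO M0): stack=[empty] mem=[17,0,0,0]
After op 3 (push 11): stack=[11] mem=[17,0,0,0]
After op 4 (STO M2): stack=[empty] mem=[17,0,11,0]
After op 5 (RCL M2): stack=[11] mem=[17,0,11,0]
After op 6 (RCL M0): stack=[11,17] mem=[17,0,11,0]
After op 7 (+): stack=[28] mem=[17,0,11,0]
After op 8 (RCL M0): stack=[28,17] mem=[17,0,11,0]
After op 9 (*): stack=[476] mem=[17,0,11,0]
After op 10 (RCL M0): stack=[476,17] mem=[17,0,11,0]
After op 11 (*): stack=[8092] mem=[17,0,11,0]
After op 12 (pop): stack=[empty] mem=[17,0,11,0]
After op 13 (RCL M2): stack=[11] mem=[17,0,11,0]
After op 14 (RCL M2): stack=[11,11] mem=[17,0,11,0]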